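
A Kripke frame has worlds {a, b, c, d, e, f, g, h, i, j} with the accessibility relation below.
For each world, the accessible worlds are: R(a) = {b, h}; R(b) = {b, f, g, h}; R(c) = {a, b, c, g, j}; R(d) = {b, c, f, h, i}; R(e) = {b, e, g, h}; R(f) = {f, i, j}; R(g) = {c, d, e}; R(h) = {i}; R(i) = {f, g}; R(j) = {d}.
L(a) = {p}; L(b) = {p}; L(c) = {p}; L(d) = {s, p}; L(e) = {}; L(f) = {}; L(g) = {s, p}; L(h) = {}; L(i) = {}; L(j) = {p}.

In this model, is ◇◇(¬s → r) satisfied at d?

At d: ◇◇(¬s → r) requires ◇(¬s → r) at some successor in {b, c, f, h, i}.
  ◇(¬s → r) holds at b, so ◇◇(¬s → r) is true at d.
    At b: ◇(¬s → r) requires ¬s → r at some successor in {b, f, g, h}.
      ¬s → r holds at g, so ◇(¬s → r) is true at b.

Yes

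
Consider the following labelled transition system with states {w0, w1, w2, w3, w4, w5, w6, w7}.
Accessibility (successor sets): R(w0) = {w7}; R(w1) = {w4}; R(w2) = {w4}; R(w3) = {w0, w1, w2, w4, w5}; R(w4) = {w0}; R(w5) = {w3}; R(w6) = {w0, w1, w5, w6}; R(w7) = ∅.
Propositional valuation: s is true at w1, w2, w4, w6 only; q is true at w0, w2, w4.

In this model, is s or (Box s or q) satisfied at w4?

At w4: s is true, Box s or q is true, so s or (Box s or q) is true.
  At w4: Box s is false, q is true, so Box s or q is true.
    At w4: Box s requires s at every successor {w0}.
      s fails at w0, so Box s is false at w4.

Yes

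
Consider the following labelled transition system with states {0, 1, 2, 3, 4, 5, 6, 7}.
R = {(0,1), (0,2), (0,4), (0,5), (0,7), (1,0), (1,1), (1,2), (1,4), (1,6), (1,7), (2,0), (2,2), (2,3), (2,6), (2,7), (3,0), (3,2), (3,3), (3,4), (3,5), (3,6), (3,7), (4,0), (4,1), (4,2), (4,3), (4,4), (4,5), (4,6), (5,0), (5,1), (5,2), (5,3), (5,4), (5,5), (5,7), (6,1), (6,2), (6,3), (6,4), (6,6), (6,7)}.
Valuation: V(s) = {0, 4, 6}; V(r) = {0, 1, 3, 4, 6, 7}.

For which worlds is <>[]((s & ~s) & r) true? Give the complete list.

Recall that []ψ holds at a world iff ψ holds at every accessible world, and <>ψ holds iff ψ holds at some accessible world.
Let φ = <>[]((s & ~s) & r). Evaluate φ at each world:
  0 (successors {1, 2, 4, 5, 7}): φ is true.
  1 (successors {0, 1, 2, 4, 6, 7}): φ is true.
  2 (successors {0, 2, 3, 6, 7}): φ is true.
  3 (successors {0, 2, 3, 4, 5, 6, 7}): φ is true.
  4 (successors {0, 1, 2, 3, 4, 5, 6}): φ is false.
  5 (successors {0, 1, 2, 3, 4, 5, 7}): φ is true.
  6 (successors {1, 2, 3, 4, 6, 7}): φ is true.
  7 (successors ∅): φ is false.
For instance, at 5:
  At 5: <>[]((s & ~s) & r) requires []((s & ~s) & r) at some successor in {0, 1, 2, 3, 4, 5, 7}.
    []((s & ~s) & r) holds at 7, so <>[]((s & ~s) & r) is true at 5.
      At 7: no accessible worlds, so []((s & ~s) & r) holds vacuously.
Satisfying worlds: {0, 1, 2, 3, 5, 6}

0, 1, 2, 3, 5, 6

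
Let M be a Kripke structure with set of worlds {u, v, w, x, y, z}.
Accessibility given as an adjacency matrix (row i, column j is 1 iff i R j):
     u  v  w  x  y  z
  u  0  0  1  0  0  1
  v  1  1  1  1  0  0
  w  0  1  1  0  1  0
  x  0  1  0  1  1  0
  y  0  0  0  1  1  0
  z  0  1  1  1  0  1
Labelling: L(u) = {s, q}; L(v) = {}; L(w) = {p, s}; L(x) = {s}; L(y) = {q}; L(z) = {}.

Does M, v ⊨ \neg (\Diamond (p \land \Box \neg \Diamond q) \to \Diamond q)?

At v: \Diamond (p \land \Box \neg \Diamond q) \to \Diamond q is true, so \neg (\Diamond (p \land \Box \neg \Diamond q) \to \Diamond q) is false.
  At v: \Diamond (p \land \Box \neg \Diamond q) is false, \Diamond q is true, so \Diamond (p \land \Box \neg \Diamond q) \to \Diamond q is true.
    At v: \Diamond (p \land \Box \neg \Diamond q) requires p \land \Box \neg \Diamond q at some successor in {u, v, w, x}.
      At u: p \land \Box \neg \Diamond q is false.
      At v: p \land \Box \neg \Diamond q is false.
      At w: p \land \Box \neg \Diamond q is false.
      At x: p \land \Box \neg \Diamond q is false.
    So \Diamond (p \land \Box \neg \Diamond q) is false at v.
    At v: \Diamond q requires q at some successor in {u, v, w, x}.
      q holds at u, so \Diamond q is true at v.

No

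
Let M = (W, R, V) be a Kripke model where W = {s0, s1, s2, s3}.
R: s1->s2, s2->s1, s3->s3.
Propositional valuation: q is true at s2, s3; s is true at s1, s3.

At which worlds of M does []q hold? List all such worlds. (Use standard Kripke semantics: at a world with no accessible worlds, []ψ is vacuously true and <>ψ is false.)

Let φ = []q. Evaluate φ at each world:
  s0 (successors ∅): φ is true.
  s1 (successors {s2}): φ is true.
  s2 (successors {s1}): φ is false.
  s3 (successors {s3}): φ is true.
For instance, at s2:
  At s2: []q requires q at every successor {s1}.
    q fails at s1, so []q is false at s2.
Satisfying worlds: {s0, s1, s3}

s0, s1, s3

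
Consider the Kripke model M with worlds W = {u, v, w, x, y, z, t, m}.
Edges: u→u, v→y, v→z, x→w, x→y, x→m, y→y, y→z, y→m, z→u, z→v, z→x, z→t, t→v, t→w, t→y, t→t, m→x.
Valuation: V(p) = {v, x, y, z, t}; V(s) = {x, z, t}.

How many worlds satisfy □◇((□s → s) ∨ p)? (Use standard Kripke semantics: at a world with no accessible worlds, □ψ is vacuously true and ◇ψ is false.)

Recall that □ψ holds at a world iff ψ holds at every accessible world, and ◇ψ holds iff ψ holds at some accessible world.
Let φ = □◇((□s → s) ∨ p). Evaluate φ at each world:
  u (successors {u}): φ is true.
  v (successors {y, z}): φ is true.
  w (successors ∅): φ is true.
  x (successors {w, y, m}): φ is false.
  y (successors {y, z, m}): φ is true.
  z (successors {u, v, x, t}): φ is true.
  t (successors {v, w, y, t}): φ is false.
  m (successors {x}): φ is true.
For instance, at x:
  At x: □◇((□s → s) ∨ p) requires ◇((□s → s) ∨ p) at every successor {w, y, m}.
    ◇((□s → s) ∨ p) fails at w, so □◇((□s → s) ∨ p) is false at x.
      At w: no accessible worlds, so ◇((□s → s) ∨ p) is false.
Satisfying worlds: {u, v, w, y, z, m}

6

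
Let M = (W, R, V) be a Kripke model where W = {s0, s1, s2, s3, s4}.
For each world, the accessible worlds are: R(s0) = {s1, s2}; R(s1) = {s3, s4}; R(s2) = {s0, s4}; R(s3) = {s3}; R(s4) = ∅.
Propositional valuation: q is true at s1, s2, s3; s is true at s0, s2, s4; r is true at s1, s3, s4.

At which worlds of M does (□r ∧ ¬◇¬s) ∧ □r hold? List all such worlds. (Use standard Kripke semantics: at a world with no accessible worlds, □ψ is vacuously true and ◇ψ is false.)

Let φ = (□r ∧ ¬◇¬s) ∧ □r. Evaluate φ at each world:
  s0 (successors {s1, s2}): φ is false.
  s1 (successors {s3, s4}): φ is false.
  s2 (successors {s0, s4}): φ is false.
  s3 (successors {s3}): φ is false.
  s4 (successors ∅): φ is true.
For instance, at s3:
  At s3: □r ∧ ¬◇¬s is false, □r is true, so (□r ∧ ¬◇¬s) ∧ □r is false.
    At s3: □r is true, ¬◇¬s is false, so □r ∧ ¬◇¬s is false.
      At s3: □r requires r at every successor {s3}.
        At s3: r is true.
      So □r is true at s3.
      At s3: ◇¬s is true, so ¬◇¬s is false.
    At s3: □r requires r at every successor {s3}.
      At s3: r is true.
    So □r is true at s3.
Satisfying worlds: {s4}

s4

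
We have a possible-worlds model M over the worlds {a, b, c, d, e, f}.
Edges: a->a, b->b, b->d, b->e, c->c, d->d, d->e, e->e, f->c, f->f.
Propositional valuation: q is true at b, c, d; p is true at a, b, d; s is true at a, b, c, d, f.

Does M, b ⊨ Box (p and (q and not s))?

Recall that Box ψ holds at a world iff ψ holds at every accessible world, and Dia ψ holds iff ψ holds at some accessible world.
At b: Box (p and (q and not s)) requires p and (q and not s) at every successor {b, d, e}.
  p and (q and not s) fails at b, so Box (p and (q and not s)) is false at b.

No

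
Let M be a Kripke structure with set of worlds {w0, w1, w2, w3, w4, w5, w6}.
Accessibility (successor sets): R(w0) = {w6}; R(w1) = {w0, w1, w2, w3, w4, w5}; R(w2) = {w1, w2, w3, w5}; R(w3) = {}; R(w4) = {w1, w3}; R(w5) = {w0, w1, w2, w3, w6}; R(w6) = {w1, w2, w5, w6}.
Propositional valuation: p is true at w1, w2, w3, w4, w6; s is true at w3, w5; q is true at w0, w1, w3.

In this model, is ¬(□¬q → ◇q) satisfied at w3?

Yes

Recall that □ψ holds at a world iff ψ holds at every accessible world, and ◇ψ holds iff ψ holds at some accessible world.
At w3: □¬q → ◇q is false, so ¬(□¬q → ◇q) is true.
  At w3: □¬q is true, ◇q is false, so □¬q → ◇q is false.
    At w3: no accessible worlds, so □¬q holds vacuously.
    At w3: no accessible worlds, so ◇q is false.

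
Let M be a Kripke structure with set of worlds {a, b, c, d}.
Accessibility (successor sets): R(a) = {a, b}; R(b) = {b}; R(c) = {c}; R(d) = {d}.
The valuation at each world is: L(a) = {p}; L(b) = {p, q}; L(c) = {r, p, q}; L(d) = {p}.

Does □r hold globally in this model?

No

Let φ = □r. Evaluate φ at each world:
  a (successors {a, b}): φ is false.
  b (successors {b}): φ is false.
  c (successors {c}): φ is true.
  d (successors {d}): φ is false.
Detail at a (counterexample):
  At a: □r requires r at every successor {a, b}.
    r fails at a, so □r is false at a.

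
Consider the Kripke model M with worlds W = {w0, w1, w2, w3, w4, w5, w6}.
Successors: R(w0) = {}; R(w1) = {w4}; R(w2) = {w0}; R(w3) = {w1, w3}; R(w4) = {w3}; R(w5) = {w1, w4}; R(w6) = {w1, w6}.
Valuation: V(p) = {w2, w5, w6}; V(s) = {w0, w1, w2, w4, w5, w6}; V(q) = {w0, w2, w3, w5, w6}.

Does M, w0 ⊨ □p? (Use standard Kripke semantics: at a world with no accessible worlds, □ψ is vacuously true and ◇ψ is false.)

At w0: no accessible worlds, so □p holds vacuously.

Yes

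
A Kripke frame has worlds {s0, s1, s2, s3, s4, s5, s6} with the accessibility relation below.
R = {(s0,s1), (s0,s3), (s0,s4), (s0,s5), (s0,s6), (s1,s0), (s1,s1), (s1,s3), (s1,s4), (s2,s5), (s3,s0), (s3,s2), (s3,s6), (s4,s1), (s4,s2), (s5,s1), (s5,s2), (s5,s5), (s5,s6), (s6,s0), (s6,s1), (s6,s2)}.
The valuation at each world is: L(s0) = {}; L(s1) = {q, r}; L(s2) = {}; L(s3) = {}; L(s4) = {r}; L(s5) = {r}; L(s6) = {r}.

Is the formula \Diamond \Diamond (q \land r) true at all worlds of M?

Yes

Recall that \Diamond ψ holds at a world iff ψ holds at some accessible world.
Let φ = \Diamond \Diamond (q \land r). Evaluate φ at each world:
  s0 (successors {s1, s3, s4, s5, s6}): φ is true.
  s1 (successors {s0, s1, s3, s4}): φ is true.
  s2 (successors {s5}): φ is true.
  s3 (successors {s0, s2, s6}): φ is true.
  s4 (successors {s1, s2}): φ is true.
  s5 (successors {s1, s2, s5, s6}): φ is true.
  s6 (successors {s0, s1, s2}): φ is true.
For instance, at s2:
  At s2: \Diamond \Diamond (q \land r) requires \Diamond (q \land r) at some successor in {s5}.
    \Diamond (q \land r) holds at s5, so \Diamond \Diamond (q \land r) is true at s2.
      At s5: \Diamond (q \land r) requires q \land r at some successor in {s1, s2, s5, s6}.
        q \land r holds at s1, so \Diamond (q \land r) is true at s5.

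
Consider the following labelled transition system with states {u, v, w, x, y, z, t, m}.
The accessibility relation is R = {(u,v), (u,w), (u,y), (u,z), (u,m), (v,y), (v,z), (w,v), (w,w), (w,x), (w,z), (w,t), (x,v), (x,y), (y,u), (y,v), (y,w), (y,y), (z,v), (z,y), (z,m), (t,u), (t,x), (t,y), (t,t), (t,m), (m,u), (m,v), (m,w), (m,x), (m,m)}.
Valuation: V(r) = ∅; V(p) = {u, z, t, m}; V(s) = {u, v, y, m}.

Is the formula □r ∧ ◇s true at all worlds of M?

Let φ = □r ∧ ◇s. Evaluate φ at each world:
  u (successors {v, w, y, z, m}): φ is false.
  v (successors {y, z}): φ is false.
  w (successors {v, w, x, z, t}): φ is false.
  x (successors {v, y}): φ is false.
  y (successors {u, v, w, y}): φ is false.
  z (successors {v, y, m}): φ is false.
  t (successors {u, x, y, t, m}): φ is false.
  m (successors {u, v, w, x, m}): φ is false.
Detail at u (counterexample):
  At u: □r is false, ◇s is true, so □r ∧ ◇s is false.
    At u: □r requires r at every successor {v, w, y, z, m}.
      r fails at v, so □r is false at u.
    At u: ◇s requires s at some successor in {v, w, y, z, m}.
      s holds at v, so ◇s is true at u.

No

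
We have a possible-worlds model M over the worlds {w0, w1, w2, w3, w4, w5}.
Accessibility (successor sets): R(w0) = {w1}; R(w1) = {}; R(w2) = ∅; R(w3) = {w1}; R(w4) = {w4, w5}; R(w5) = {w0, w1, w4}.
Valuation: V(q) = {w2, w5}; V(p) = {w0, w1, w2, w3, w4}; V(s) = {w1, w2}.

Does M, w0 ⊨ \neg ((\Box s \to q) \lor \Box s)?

No

At w0: (\Box s \to q) \lor \Box s is true, so \neg ((\Box s \to q) \lor \Box s) is false.
  At w0: \Box s \to q is false, \Box s is true, so (\Box s \to q) \lor \Box s is true.
    At w0: \Box s is true, q is false, so \Box s \to q is false.
      At w0: \Box s requires s at every successor {w1}.
        At w1: s is true.
      So \Box s is true at w0.
    At w0: \Box s requires s at every successor {w1}.
      At w1: s is true.
    So \Box s is true at w0.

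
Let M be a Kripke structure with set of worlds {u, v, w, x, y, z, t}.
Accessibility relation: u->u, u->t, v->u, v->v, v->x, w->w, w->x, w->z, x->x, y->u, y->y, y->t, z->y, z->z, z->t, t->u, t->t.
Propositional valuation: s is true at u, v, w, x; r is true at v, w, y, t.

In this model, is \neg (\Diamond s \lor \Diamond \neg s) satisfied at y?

At y: \Diamond s \lor \Diamond \neg s is true, so \neg (\Diamond s \lor \Diamond \neg s) is false.
  At y: \Diamond s is true, \Diamond \neg s is true, so \Diamond s \lor \Diamond \neg s is true.
    At y: \Diamond s requires s at some successor in {u, y, t}.
      s holds at u, so \Diamond s is true at y.
    At y: \Diamond \neg s requires \neg s at some successor in {u, y, t}.
      \neg s holds at y, so \Diamond \neg s is true at y.

No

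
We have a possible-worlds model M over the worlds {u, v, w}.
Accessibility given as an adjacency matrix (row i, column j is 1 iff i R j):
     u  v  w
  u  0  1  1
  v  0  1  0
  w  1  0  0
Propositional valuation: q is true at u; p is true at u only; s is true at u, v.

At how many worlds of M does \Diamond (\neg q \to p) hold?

Let φ = \Diamond (\neg q \to p). Evaluate φ at each world:
  u (successors {v, w}): φ is false.
  v (successors {v}): φ is false.
  w (successors {u}): φ is true.
For instance, at v:
  At v: \Diamond (\neg q \to p) requires \neg q \to p at some successor in {v}.
    At v: \neg q \to p is false.
  So \Diamond (\neg q \to p) is false at v.
Satisfying worlds: {w}

1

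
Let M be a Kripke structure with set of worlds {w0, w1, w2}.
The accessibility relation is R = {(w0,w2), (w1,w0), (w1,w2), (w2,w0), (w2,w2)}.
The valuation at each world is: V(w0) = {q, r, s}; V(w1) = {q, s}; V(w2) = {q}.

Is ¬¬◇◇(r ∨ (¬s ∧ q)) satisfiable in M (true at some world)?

Let φ = ¬¬◇◇(r ∨ (¬s ∧ q)). Evaluate φ at each world:
  w0 (successors {w2}): φ is true.
  w1 (successors {w0, w2}): φ is true.
  w2 (successors {w0, w2}): φ is true.
Detail at w0 (witness):
  At w0: ¬◇◇(r ∨ (¬s ∧ q)) is false, so ¬¬◇◇(r ∨ (¬s ∧ q)) is true.
    At w0: ◇◇(r ∨ (¬s ∧ q)) is true, so ¬◇◇(r ∨ (¬s ∧ q)) is false.
      At w0: ◇◇(r ∨ (¬s ∧ q)) requires ◇(r ∨ (¬s ∧ q)) at some successor in {w2}.
        ◇(r ∨ (¬s ∧ q)) holds at w2, so ◇◇(r ∨ (¬s ∧ q)) is true at w0.

Yes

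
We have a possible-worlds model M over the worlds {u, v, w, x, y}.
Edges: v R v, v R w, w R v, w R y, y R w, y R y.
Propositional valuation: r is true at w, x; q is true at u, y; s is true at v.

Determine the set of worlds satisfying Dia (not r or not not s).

v, w, y

Let φ = Dia (not r or not not s). Evaluate φ at each world:
  u (successors ∅): φ is false.
  v (successors {v, w}): φ is true.
  w (successors {v, y}): φ is true.
  x (successors ∅): φ is false.
  y (successors {w, y}): φ is true.
For instance, at y:
  At y: Dia (not r or not not s) requires not r or not not s at some successor in {w, y}.
    not r or not not s holds at y, so Dia (not r or not not s) is true at y.
Satisfying worlds: {v, w, y}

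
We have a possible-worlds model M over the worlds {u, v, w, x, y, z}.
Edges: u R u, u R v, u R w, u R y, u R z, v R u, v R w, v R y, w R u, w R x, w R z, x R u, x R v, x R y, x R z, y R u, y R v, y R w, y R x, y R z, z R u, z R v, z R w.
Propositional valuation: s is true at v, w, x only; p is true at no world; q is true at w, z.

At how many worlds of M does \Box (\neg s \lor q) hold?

1

Let φ = \Box (\neg s \lor q). Evaluate φ at each world:
  u (successors {u, v, w, y, z}): φ is false.
  v (successors {u, w, y}): φ is true.
  w (successors {u, x, z}): φ is false.
  x (successors {u, v, y, z}): φ is false.
  y (successors {u, v, w, x, z}): φ is false.
  z (successors {u, v, w}): φ is false.
For instance, at w:
  At w: \Box (\neg s \lor q) requires \neg s \lor q at every successor {u, x, z}.
    \neg s \lor q fails at x, so \Box (\neg s \lor q) is false at w.
Satisfying worlds: {v}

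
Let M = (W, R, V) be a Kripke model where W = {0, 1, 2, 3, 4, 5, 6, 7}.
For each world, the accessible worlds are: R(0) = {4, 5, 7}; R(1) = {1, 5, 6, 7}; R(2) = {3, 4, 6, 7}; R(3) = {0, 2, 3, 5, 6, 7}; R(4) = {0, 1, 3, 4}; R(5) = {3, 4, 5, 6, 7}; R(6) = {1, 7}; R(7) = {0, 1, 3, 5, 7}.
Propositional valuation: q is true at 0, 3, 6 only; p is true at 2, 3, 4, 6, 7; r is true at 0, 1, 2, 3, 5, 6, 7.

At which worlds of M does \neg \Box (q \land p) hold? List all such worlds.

Let φ = \neg \Box (q \land p). Evaluate φ at each world:
  0 (successors {4, 5, 7}): φ is true.
  1 (successors {1, 5, 6, 7}): φ is true.
  2 (successors {3, 4, 6, 7}): φ is true.
  3 (successors {0, 2, 3, 5, 6, 7}): φ is true.
  4 (successors {0, 1, 3, 4}): φ is true.
  5 (successors {3, 4, 5, 6, 7}): φ is true.
  6 (successors {1, 7}): φ is true.
  7 (successors {0, 1, 3, 5, 7}): φ is true.
For instance, at 6:
  At 6: \Box (q \land p) is false, so \neg \Box (q \land p) is true.
    At 6: \Box (q \land p) requires q \land p at every successor {1, 7}.
      q \land p fails at 1, so \Box (q \land p) is false at 6.
Satisfying worlds: {0, 1, 2, 3, 4, 5, 6, 7}

0, 1, 2, 3, 4, 5, 6, 7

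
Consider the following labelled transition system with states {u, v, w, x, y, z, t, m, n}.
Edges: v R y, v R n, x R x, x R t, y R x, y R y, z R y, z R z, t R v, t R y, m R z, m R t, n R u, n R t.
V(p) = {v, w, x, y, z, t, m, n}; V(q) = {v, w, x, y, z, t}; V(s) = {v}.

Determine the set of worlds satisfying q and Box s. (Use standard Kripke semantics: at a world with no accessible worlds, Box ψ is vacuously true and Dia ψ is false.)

w

Let φ = q and Box s. Evaluate φ at each world:
  u (successors ∅): φ is false.
  v (successors {y, n}): φ is false.
  w (successors ∅): φ is true.
  x (successors {x, t}): φ is false.
  y (successors {x, y}): φ is false.
  z (successors {y, z}): φ is false.
  t (successors {v, y}): φ is false.
  m (successors {z, t}): φ is false.
  n (successors {u, t}): φ is false.
For instance, at t:
  At t: q is true, Box s is false, so q and Box s is false.
    At t: Box s requires s at every successor {v, y}.
      s fails at y, so Box s is false at t.
Satisfying worlds: {w}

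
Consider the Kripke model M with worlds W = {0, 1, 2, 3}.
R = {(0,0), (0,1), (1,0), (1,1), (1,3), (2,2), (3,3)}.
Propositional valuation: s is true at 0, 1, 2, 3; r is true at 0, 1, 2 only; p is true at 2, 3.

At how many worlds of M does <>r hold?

3

Recall that <>ψ holds at a world iff ψ holds at some accessible world.
Let φ = <>r. Evaluate φ at each world:
  0 (successors {0, 1}): φ is true.
  1 (successors {0, 1, 3}): φ is true.
  2 (successors {2}): φ is true.
  3 (successors {3}): φ is false.
For instance, at 0:
  At 0: <>r requires r at some successor in {0, 1}.
    r holds at 0, so <>r is true at 0.
Satisfying worlds: {0, 1, 2}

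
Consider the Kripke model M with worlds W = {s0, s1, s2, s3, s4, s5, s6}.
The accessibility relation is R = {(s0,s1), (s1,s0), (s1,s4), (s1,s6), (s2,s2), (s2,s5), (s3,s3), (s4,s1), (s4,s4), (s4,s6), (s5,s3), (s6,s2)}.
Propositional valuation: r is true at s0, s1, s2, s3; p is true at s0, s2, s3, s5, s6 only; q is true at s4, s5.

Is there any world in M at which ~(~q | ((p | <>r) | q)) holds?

Let φ = ~(~q | ((p | <>r) | q)). Evaluate φ at each world:
  s0 (successors {s1}): φ is false.
  s1 (successors {s0, s4, s6}): φ is false.
  s2 (successors {s2, s5}): φ is false.
  s3 (successors {s3}): φ is false.
  s4 (successors {s1, s4, s6}): φ is false.
  s5 (successors {s3}): φ is false.
  s6 (successors {s2}): φ is false.
For instance, at s6:
  At s6: ~q | ((p | <>r) | q) is true, so ~(~q | ((p | <>r) | q)) is false.
    At s6: ~q is true, (p | <>r) | q is true, so ~q | ((p | <>r) | q) is true.
      At s6: p | <>r is true, q is false, so (p | <>r) | q is true.

No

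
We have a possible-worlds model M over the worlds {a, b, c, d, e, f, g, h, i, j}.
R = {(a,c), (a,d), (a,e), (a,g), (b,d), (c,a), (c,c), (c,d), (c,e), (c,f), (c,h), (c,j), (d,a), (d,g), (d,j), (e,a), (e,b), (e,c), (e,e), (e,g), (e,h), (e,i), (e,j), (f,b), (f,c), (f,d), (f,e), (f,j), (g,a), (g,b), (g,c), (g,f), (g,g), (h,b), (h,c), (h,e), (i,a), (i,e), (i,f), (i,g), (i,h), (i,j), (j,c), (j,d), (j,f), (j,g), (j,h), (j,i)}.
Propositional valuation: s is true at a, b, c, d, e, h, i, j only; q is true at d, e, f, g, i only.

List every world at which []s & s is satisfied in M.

Recall that []ψ holds at a world iff ψ holds at every accessible world, and <>ψ holds iff ψ holds at some accessible world.
Let φ = []s & s. Evaluate φ at each world:
  a (successors {c, d, e, g}): φ is false.
  b (successors {d}): φ is true.
  c (successors {a, c, d, e, f, h, j}): φ is false.
  d (successors {a, g, j}): φ is false.
  e (successors {a, b, c, e, g, h, i, j}): φ is false.
  f (successors {b, c, d, e, j}): φ is false.
  g (successors {a, b, c, f, g}): φ is false.
  h (successors {b, c, e}): φ is true.
  i (successors {a, e, f, g, h, j}): φ is false.
  j (successors {c, d, f, g, h, i}): φ is false.
For instance, at b:
  At b: []s is true, s is true, so []s & s is true.
    At b: []s requires s at every successor {d}.
      At d: s is true.
    So []s is true at b.
Satisfying worlds: {b, h}

b, h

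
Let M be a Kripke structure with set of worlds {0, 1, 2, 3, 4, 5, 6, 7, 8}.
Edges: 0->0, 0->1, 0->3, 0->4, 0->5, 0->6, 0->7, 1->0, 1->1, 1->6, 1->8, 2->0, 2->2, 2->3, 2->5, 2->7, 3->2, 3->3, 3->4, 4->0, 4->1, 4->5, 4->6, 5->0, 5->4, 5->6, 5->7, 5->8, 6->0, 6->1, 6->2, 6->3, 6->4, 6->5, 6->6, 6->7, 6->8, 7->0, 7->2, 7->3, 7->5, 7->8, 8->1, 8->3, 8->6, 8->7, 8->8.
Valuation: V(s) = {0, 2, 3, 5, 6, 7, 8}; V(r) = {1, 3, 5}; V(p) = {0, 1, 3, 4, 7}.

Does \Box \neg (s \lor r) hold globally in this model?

Let φ = \Box \neg (s \lor r). Evaluate φ at each world:
  0 (successors {0, 1, 3, 4, 5, 6, 7}): φ is false.
  1 (successors {0, 1, 6, 8}): φ is false.
  2 (successors {0, 2, 3, 5, 7}): φ is false.
  3 (successors {2, 3, 4}): φ is false.
  4 (successors {0, 1, 5, 6}): φ is false.
  5 (successors {0, 4, 6, 7, 8}): φ is false.
  6 (successors {0, 1, 2, 3, 4, 5, 6, 7, 8}): φ is false.
  7 (successors {0, 2, 3, 5, 8}): φ is false.
  8 (successors {1, 3, 6, 7, 8}): φ is false.
Detail at 0 (counterexample):
  At 0: \Box \neg (s \lor r) requires \neg (s \lor r) at every successor {0, 1, 3, 4, 5, 6, 7}.
    \neg (s \lor r) fails at 0, so \Box \neg (s \lor r) is false at 0.

No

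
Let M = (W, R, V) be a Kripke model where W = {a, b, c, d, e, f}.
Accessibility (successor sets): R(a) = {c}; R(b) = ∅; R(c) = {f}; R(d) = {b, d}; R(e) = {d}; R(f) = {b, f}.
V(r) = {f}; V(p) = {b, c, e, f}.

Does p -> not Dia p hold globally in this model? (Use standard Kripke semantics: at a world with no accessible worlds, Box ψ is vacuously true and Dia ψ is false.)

No

Recall that Dia ψ holds at a world iff ψ holds at some accessible world.
Let φ = p -> not Dia p. Evaluate φ at each world:
  a (successors {c}): φ is true.
  b (successors ∅): φ is true.
  c (successors {f}): φ is false.
  d (successors {b, d}): φ is true.
  e (successors {d}): φ is true.
  f (successors {b, f}): φ is false.
Detail at c (counterexample):
  At c: p is true, not Dia p is false, so p -> not Dia p is false.
    At c: Dia p is true, so not Dia p is false.
      At c: Dia p requires p at some successor in {f}.
        p holds at f, so Dia p is true at c.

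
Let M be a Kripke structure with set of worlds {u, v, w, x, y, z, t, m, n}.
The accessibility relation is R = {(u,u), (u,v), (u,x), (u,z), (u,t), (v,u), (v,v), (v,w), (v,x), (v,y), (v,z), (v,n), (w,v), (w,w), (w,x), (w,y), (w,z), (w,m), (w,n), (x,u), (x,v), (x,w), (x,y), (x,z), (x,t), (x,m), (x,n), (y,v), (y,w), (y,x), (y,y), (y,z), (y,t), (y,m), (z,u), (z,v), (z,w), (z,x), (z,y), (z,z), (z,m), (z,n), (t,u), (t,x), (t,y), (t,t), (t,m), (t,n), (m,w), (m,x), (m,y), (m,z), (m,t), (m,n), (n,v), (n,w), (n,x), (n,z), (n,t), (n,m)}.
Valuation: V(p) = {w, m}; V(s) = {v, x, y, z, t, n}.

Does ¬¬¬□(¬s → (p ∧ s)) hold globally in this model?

Recall that □ψ holds at a world iff ψ holds at every accessible world, and ◇ψ holds iff ψ holds at some accessible world.
Let φ = ¬¬¬□(¬s → (p ∧ s)). Evaluate φ at each world:
  u (successors {u, v, x, z, t}): φ is true.
  v (successors {u, v, w, x, y, z, n}): φ is true.
  w (successors {v, w, x, y, z, m, n}): φ is true.
  x (successors {u, v, w, y, z, t, m, n}): φ is true.
  y (successors {v, w, x, y, z, t, m}): φ is true.
  z (successors {u, v, w, x, y, z, m, n}): φ is true.
  t (successors {u, x, y, t, m, n}): φ is true.
  m (successors {w, x, y, z, t, n}): φ is true.
  n (successors {v, w, x, z, t, m}): φ is true.
For instance, at t:
  At t: ¬¬□(¬s → (p ∧ s)) is false, so ¬¬¬□(¬s → (p ∧ s)) is true.
    At t: ¬□(¬s → (p ∧ s)) is true, so ¬¬□(¬s → (p ∧ s)) is false.
      At t: □(¬s → (p ∧ s)) is false, so ¬□(¬s → (p ∧ s)) is true.

Yes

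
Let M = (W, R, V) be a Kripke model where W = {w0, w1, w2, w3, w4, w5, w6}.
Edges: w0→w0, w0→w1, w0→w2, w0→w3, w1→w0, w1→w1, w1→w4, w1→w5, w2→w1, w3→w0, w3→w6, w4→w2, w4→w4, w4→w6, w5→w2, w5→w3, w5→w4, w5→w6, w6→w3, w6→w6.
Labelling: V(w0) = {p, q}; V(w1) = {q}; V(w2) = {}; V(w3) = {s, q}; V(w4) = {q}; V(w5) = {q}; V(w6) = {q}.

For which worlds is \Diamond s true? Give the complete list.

w0, w5, w6

Let φ = \Diamond s. Evaluate φ at each world:
  w0 (successors {w0, w1, w2, w3}): φ is true.
  w1 (successors {w0, w1, w4, w5}): φ is false.
  w2 (successors {w1}): φ is false.
  w3 (successors {w0, w6}): φ is false.
  w4 (successors {w2, w4, w6}): φ is false.
  w5 (successors {w2, w3, w4, w6}): φ is true.
  w6 (successors {w3, w6}): φ is true.
For instance, at w4:
  At w4: \Diamond s requires s at some successor in {w2, w4, w6}.
    At w2: s is false.
    At w4: s is false.
    At w6: s is false.
  So \Diamond s is false at w4.
Satisfying worlds: {w0, w5, w6}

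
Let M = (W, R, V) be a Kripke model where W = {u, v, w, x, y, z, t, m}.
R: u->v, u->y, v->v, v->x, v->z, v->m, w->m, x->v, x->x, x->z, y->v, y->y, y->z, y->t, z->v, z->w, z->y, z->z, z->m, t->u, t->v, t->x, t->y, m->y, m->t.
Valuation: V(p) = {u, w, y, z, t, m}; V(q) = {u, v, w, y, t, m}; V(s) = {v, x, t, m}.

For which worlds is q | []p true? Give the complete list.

u, v, w, y, t, m

Let φ = q | []p. Evaluate φ at each world:
  u (successors {v, y}): φ is true.
  v (successors {v, x, z, m}): φ is true.
  w (successors {m}): φ is true.
  x (successors {v, x, z}): φ is false.
  y (successors {v, y, z, t}): φ is true.
  z (successors {v, w, y, z, m}): φ is false.
  t (successors {u, v, x, y}): φ is true.
  m (successors {y, t}): φ is true.
For instance, at u:
  At u: q is true, []p is false, so q | []p is true.
    At u: []p requires p at every successor {v, y}.
      p fails at v, so []p is false at u.
Satisfying worlds: {u, v, w, y, t, m}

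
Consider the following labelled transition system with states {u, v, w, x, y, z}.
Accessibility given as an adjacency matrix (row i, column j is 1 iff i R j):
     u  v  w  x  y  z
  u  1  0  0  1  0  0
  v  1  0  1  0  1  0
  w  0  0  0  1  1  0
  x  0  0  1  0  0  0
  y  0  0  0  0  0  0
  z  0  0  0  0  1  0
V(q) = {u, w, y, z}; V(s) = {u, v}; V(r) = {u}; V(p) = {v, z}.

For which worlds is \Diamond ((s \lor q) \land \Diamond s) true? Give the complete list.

Let φ = \Diamond ((s \lor q) \land \Diamond s). Evaluate φ at each world:
  u (successors {u, x}): φ is true.
  v (successors {u, w, y}): φ is true.
  w (successors {x, y}): φ is false.
  x (successors {w}): φ is false.
  y (successors ∅): φ is false.
  z (successors {y}): φ is false.
For instance, at v:
  At v: \Diamond ((s \lor q) \land \Diamond s) requires (s \lor q) \land \Diamond s at some successor in {u, w, y}.
    (s \lor q) \land \Diamond s holds at u, so \Diamond ((s \lor q) \land \Diamond s) is true at v.
      At u: s \lor q is true, \Diamond s is true, so (s \lor q) \land \Diamond s is true.
Satisfying worlds: {u, v}

u, v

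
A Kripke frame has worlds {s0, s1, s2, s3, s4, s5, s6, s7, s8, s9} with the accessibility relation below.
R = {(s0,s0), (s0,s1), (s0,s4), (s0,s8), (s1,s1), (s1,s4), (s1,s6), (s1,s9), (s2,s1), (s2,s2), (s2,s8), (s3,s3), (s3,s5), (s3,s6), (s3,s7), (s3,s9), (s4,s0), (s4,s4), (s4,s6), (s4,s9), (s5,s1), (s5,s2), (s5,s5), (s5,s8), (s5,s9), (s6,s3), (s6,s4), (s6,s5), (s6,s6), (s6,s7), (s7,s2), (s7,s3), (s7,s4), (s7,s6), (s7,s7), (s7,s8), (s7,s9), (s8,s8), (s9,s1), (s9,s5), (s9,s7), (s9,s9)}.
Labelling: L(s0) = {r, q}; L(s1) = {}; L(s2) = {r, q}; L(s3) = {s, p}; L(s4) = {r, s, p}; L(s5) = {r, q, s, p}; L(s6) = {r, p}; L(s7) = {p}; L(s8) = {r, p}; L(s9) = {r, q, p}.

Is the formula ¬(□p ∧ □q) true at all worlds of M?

Let φ = ¬(□p ∧ □q). Evaluate φ at each world:
  s0 (successors {s0, s1, s4, s8}): φ is true.
  s1 (successors {s1, s4, s6, s9}): φ is true.
  s2 (successors {s1, s2, s8}): φ is true.
  s3 (successors {s3, s5, s6, s7, s9}): φ is true.
  s4 (successors {s0, s4, s6, s9}): φ is true.
  s5 (successors {s1, s2, s5, s8, s9}): φ is true.
  s6 (successors {s3, s4, s5, s6, s7}): φ is true.
  s7 (successors {s2, s3, s4, s6, s7, s8, s9}): φ is true.
  s8 (successors {s8}): φ is true.
  s9 (successors {s1, s5, s7, s9}): φ is true.
For instance, at s1:
  At s1: □p ∧ □q is false, so ¬(□p ∧ □q) is true.
    At s1: □p is false, □q is false, so □p ∧ □q is false.
      At s1: □p requires p at every successor {s1, s4, s6, s9}.
        p fails at s1, so □p is false at s1.
      At s1: □q requires q at every successor {s1, s4, s6, s9}.
        q fails at s1, so □q is false at s1.

Yes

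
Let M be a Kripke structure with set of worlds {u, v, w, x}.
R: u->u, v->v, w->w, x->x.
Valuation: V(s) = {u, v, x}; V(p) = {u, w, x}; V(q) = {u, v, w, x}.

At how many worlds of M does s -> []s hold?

4

Let φ = s -> []s. Evaluate φ at each world:
  u (successors {u}): φ is true.
  v (successors {v}): φ is true.
  w (successors {w}): φ is true.
  x (successors {x}): φ is true.
For instance, at x:
  At x: s is true, []s is true, so s -> []s is true.
    At x: []s requires s at every successor {x}.
      At x: s is true.
    So []s is true at x.
Satisfying worlds: {u, v, w, x}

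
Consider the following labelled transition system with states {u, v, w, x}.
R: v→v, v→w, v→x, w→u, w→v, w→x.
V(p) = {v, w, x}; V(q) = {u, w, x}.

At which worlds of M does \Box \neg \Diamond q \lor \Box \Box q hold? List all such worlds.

Let φ = \Box \neg \Diamond q \lor \Box \Box q. Evaluate φ at each world:
  u (successors ∅): φ is true.
  v (successors {v, w, x}): φ is false.
  w (successors {u, v, x}): φ is false.
  x (successors ∅): φ is true.
For instance, at w:
  At w: \Box \neg \Diamond q is false, \Box \Box q is false, so \Box \neg \Diamond q \lor \Box \Box q is false.
    At w: \Box \neg \Diamond q requires \neg \Diamond q at every successor {u, v, x}.
      \neg \Diamond q fails at v, so \Box \neg \Diamond q is false at w.
    At w: \Box \Box q requires \Box q at every successor {u, v, x}.
      \Box q fails at v, so \Box \Box q is false at w.
Satisfying worlds: {u, x}

u, x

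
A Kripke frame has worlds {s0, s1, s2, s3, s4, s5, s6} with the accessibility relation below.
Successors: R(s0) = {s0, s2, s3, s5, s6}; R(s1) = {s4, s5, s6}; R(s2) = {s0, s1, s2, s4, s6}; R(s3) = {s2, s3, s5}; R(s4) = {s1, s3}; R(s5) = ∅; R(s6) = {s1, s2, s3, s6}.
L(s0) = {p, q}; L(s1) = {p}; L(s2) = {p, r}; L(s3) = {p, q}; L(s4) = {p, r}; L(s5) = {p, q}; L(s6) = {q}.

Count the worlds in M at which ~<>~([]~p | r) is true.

Let φ = ~<>~([]~p | r). Evaluate φ at each world:
  s0 (successors {s0, s2, s3, s5, s6}): φ is false.
  s1 (successors {s4, s5, s6}): φ is false.
  s2 (successors {s0, s1, s2, s4, s6}): φ is false.
  s3 (successors {s2, s3, s5}): φ is false.
  s4 (successors {s1, s3}): φ is false.
  s5 (successors ∅): φ is true.
  s6 (successors {s1, s2, s3, s6}): φ is false.
For instance, at s1:
  At s1: <>~([]~p | r) is true, so ~<>~([]~p | r) is false.
    At s1: <>~([]~p | r) requires ~([]~p | r) at some successor in {s4, s5, s6}.
      ~([]~p | r) holds at s6, so <>~([]~p | r) is true at s1.
Satisfying worlds: {s5}

1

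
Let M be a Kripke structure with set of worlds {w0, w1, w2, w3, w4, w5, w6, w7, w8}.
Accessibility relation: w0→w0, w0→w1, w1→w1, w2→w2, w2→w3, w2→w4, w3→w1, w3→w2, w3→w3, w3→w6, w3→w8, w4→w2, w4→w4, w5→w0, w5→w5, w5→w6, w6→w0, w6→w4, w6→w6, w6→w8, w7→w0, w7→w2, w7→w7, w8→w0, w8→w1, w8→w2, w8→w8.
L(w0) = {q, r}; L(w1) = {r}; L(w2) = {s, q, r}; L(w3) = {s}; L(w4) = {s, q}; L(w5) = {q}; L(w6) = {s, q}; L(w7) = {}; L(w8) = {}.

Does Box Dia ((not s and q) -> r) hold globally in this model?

Yes

Let φ = Box Dia ((not s and q) -> r). Evaluate φ at each world:
  w0 (successors {w0, w1}): φ is true.
  w1 (successors {w1}): φ is true.
  w2 (successors {w2, w3, w4}): φ is true.
  w3 (successors {w1, w2, w3, w6, w8}): φ is true.
  w4 (successors {w2, w4}): φ is true.
  w5 (successors {w0, w5, w6}): φ is true.
  w6 (successors {w0, w4, w6, w8}): φ is true.
  w7 (successors {w0, w2, w7}): φ is true.
  w8 (successors {w0, w1, w2, w8}): φ is true.
For instance, at w8:
  At w8: Box Dia ((not s and q) -> r) requires Dia ((not s and q) -> r) at every successor {w0, w1, w2, w8}.
    At w0: Dia ((not s and q) -> r) is true.
    At w1: Dia ((not s and q) -> r) is true.
    At w2: Dia ((not s and q) -> r) is true.
    At w8: Dia ((not s and q) -> r) is true.
  So Box Dia ((not s and q) -> r) is true at w8.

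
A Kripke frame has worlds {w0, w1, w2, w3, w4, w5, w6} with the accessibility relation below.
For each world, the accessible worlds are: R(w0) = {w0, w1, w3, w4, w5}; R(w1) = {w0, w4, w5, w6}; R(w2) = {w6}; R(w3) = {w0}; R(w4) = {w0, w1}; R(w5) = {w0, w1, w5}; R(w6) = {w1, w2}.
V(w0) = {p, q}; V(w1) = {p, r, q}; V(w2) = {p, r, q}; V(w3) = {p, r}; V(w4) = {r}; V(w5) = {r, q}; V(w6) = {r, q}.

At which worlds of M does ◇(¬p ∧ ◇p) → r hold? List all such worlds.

w1, w2, w3, w4, w5, w6

Let φ = ◇(¬p ∧ ◇p) → r. Evaluate φ at each world:
  w0 (successors {w0, w1, w3, w4, w5}): φ is false.
  w1 (successors {w0, w4, w5, w6}): φ is true.
  w2 (successors {w6}): φ is true.
  w3 (successors {w0}): φ is true.
  w4 (successors {w0, w1}): φ is true.
  w5 (successors {w0, w1, w5}): φ is true.
  w6 (successors {w1, w2}): φ is true.
For instance, at w3:
  At w3: ◇(¬p ∧ ◇p) is false, r is true, so ◇(¬p ∧ ◇p) → r is true.
    At w3: ◇(¬p ∧ ◇p) requires ¬p ∧ ◇p at some successor in {w0}.
      At w0: ¬p ∧ ◇p is false.
    So ◇(¬p ∧ ◇p) is false at w3.
Satisfying worlds: {w1, w2, w3, w4, w5, w6}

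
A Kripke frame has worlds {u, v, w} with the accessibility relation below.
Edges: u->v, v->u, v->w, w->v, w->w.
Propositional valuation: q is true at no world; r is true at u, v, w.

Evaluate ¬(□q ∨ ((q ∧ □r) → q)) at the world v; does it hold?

No

At v: □q ∨ ((q ∧ □r) → q) is true, so ¬(□q ∨ ((q ∧ □r) → q)) is false.
  At v: □q is false, (q ∧ □r) → q is true, so □q ∨ ((q ∧ □r) → q) is true.
    At v: □q requires q at every successor {u, w}.
      q fails at u, so □q is false at v.
    At v: q ∧ □r is false, q is false, so (q ∧ □r) → q is true.
      At v: q is false, □r is true, so q ∧ □r is false.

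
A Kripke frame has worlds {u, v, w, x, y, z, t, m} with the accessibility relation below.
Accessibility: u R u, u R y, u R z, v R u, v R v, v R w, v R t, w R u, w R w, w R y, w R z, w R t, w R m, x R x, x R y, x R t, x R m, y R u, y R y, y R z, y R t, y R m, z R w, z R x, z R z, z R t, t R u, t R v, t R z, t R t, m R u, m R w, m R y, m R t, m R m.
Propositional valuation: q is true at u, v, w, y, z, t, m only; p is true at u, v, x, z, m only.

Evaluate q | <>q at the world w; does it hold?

Yes

At w: q is true, <>q is true, so q | <>q is true.
  At w: <>q requires q at some successor in {u, w, y, z, t, m}.
    q holds at u, so <>q is true at w.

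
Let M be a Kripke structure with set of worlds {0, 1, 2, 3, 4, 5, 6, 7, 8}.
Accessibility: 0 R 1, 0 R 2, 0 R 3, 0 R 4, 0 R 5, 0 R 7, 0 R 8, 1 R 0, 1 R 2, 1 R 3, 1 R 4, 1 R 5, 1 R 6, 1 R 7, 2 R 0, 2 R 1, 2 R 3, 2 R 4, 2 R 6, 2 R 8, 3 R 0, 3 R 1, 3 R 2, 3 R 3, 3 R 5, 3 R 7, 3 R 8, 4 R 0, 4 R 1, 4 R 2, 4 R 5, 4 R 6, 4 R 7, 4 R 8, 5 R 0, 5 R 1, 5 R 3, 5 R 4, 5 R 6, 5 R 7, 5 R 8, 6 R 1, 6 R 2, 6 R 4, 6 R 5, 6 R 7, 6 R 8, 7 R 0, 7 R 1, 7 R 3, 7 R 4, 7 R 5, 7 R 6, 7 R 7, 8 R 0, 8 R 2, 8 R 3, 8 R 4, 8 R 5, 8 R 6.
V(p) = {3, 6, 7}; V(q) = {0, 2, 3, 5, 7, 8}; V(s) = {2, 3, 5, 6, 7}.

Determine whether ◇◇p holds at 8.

Yes

Recall that ◇ψ holds at a world iff ψ holds at some accessible world.
At 8: ◇◇p requires ◇p at some successor in {0, 2, 3, 4, 5, 6}.
  ◇p holds at 0, so ◇◇p is true at 8.
    At 0: ◇p requires p at some successor in {1, 2, 3, 4, 5, 7, 8}.
      p holds at 3, so ◇p is true at 0.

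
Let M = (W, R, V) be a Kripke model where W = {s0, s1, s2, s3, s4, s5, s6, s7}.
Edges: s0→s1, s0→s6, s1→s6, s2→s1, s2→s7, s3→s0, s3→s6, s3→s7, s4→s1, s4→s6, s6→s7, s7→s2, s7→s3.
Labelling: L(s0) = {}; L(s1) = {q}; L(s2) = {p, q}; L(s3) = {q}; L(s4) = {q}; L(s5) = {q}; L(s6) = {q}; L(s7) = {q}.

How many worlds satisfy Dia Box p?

Let φ = Dia Box p. Evaluate φ at each world:
  s0 (successors {s1, s6}): φ is false.
  s1 (successors {s6}): φ is false.
  s2 (successors {s1, s7}): φ is false.
  s3 (successors {s0, s6, s7}): φ is false.
  s4 (successors {s1, s6}): φ is false.
  s5 (successors ∅): φ is false.
  s6 (successors {s7}): φ is false.
  s7 (successors {s2, s3}): φ is false.
For instance, at s2:
  At s2: Dia Box p requires Box p at some successor in {s1, s7}.
    At s1: Box p is false.
    At s7: Box p is false.
  So Dia Box p is false at s2.
Satisfying worlds: none.

0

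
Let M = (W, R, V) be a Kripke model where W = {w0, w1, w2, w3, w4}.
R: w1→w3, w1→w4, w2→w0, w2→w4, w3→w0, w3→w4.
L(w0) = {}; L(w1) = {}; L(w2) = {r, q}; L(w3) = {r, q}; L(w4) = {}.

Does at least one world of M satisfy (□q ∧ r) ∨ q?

Let φ = (□q ∧ r) ∨ q. Evaluate φ at each world:
  w0 (successors ∅): φ is false.
  w1 (successors {w3, w4}): φ is false.
  w2 (successors {w0, w4}): φ is true.
  w3 (successors {w0, w4}): φ is true.
  w4 (successors ∅): φ is false.
Detail at w2 (witness):
  At w2: □q ∧ r is false, q is true, so (□q ∧ r) ∨ q is true.
    At w2: □q is false, r is true, so □q ∧ r is false.
      At w2: □q requires q at every successor {w0, w4}.
        q fails at w0, so □q is false at w2.

Yes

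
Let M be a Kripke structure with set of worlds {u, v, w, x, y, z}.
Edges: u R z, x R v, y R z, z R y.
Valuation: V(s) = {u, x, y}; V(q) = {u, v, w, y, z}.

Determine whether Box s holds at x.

At x: Box s requires s at every successor {v}.
  s fails at v, so Box s is false at x.

No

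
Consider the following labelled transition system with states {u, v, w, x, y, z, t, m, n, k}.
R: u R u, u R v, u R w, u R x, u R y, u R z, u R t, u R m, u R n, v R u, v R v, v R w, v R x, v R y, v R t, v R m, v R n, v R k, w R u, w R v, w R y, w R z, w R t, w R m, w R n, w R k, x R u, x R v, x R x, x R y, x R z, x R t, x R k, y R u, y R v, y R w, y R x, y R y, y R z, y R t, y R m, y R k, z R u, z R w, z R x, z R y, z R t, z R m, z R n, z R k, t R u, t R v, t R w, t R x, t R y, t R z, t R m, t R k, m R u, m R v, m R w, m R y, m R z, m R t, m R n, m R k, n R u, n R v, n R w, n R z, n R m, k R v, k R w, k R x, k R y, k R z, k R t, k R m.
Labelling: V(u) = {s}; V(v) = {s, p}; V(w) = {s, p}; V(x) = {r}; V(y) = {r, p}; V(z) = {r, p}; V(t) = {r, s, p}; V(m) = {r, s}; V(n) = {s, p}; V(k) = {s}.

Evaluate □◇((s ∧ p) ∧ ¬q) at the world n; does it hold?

Recall that □ψ holds at a world iff ψ holds at every accessible world, and ◇ψ holds iff ψ holds at some accessible world.
At n: □◇((s ∧ p) ∧ ¬q) requires ◇((s ∧ p) ∧ ¬q) at every successor {u, v, w, z, m}.
  At u: ◇((s ∧ p) ∧ ¬q) is true.
  At v: ◇((s ∧ p) ∧ ¬q) is true.
  At w: ◇((s ∧ p) ∧ ¬q) is true.
  At z: ◇((s ∧ p) ∧ ¬q) is true.
  At m: ◇((s ∧ p) ∧ ¬q) is true.
So □◇((s ∧ p) ∧ ¬q) is true at n.

Yes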